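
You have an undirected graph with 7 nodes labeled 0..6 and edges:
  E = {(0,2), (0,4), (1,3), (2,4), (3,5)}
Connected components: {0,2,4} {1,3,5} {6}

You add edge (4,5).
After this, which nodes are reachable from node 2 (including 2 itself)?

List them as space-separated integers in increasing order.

Answer: 0 1 2 3 4 5

Derivation:
Before: nodes reachable from 2: {0,2,4}
Adding (4,5): merges 2's component with another. Reachability grows.
After: nodes reachable from 2: {0,1,2,3,4,5}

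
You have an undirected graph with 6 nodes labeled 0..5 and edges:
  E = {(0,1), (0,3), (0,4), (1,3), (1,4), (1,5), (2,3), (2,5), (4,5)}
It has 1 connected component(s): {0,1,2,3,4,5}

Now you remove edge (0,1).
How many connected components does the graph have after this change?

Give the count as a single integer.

Initial component count: 1
Remove (0,1): not a bridge. Count unchanged: 1.
  After removal, components: {0,1,2,3,4,5}
New component count: 1

Answer: 1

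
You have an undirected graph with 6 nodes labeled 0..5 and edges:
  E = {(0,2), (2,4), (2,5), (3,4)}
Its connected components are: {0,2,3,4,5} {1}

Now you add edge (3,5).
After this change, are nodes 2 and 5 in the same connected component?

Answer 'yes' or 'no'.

Answer: yes

Derivation:
Initial components: {0,2,3,4,5} {1}
Adding edge (3,5): both already in same component {0,2,3,4,5}. No change.
New components: {0,2,3,4,5} {1}
Are 2 and 5 in the same component? yes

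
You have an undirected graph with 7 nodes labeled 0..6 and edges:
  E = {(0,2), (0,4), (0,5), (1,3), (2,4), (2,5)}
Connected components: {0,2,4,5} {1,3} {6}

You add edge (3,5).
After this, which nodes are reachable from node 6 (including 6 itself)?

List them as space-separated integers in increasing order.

Before: nodes reachable from 6: {6}
Adding (3,5): merges two components, but neither contains 6. Reachability from 6 unchanged.
After: nodes reachable from 6: {6}

Answer: 6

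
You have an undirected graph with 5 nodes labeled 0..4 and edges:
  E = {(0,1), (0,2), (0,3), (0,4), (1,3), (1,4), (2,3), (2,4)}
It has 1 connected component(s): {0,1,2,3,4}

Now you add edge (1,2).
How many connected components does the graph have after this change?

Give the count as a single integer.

Answer: 1

Derivation:
Initial component count: 1
Add (1,2): endpoints already in same component. Count unchanged: 1.
New component count: 1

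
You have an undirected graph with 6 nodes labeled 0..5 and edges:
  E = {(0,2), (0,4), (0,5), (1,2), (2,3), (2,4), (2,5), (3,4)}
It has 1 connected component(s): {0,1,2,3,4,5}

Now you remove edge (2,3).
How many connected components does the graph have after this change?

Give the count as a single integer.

Answer: 1

Derivation:
Initial component count: 1
Remove (2,3): not a bridge. Count unchanged: 1.
  After removal, components: {0,1,2,3,4,5}
New component count: 1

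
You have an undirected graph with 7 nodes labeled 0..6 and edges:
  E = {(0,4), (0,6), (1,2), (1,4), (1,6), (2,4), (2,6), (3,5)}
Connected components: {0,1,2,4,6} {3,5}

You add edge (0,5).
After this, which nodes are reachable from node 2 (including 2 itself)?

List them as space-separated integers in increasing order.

Answer: 0 1 2 3 4 5 6

Derivation:
Before: nodes reachable from 2: {0,1,2,4,6}
Adding (0,5): merges 2's component with another. Reachability grows.
After: nodes reachable from 2: {0,1,2,3,4,5,6}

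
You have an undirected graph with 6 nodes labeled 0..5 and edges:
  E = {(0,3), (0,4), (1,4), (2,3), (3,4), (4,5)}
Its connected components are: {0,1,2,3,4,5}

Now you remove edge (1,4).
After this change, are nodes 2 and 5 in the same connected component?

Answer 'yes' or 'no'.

Initial components: {0,1,2,3,4,5}
Removing edge (1,4): it was a bridge — component count 1 -> 2.
New components: {0,2,3,4,5} {1}
Are 2 and 5 in the same component? yes

Answer: yes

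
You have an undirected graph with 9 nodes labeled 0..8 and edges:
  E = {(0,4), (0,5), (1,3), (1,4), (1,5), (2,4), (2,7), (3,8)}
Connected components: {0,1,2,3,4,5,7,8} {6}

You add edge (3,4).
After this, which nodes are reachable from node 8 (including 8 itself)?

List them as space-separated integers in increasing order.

Before: nodes reachable from 8: {0,1,2,3,4,5,7,8}
Adding (3,4): both endpoints already in same component. Reachability from 8 unchanged.
After: nodes reachable from 8: {0,1,2,3,4,5,7,8}

Answer: 0 1 2 3 4 5 7 8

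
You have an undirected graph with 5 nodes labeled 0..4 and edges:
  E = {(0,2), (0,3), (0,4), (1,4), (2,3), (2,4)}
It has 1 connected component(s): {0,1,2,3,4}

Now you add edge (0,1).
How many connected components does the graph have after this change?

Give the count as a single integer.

Initial component count: 1
Add (0,1): endpoints already in same component. Count unchanged: 1.
New component count: 1

Answer: 1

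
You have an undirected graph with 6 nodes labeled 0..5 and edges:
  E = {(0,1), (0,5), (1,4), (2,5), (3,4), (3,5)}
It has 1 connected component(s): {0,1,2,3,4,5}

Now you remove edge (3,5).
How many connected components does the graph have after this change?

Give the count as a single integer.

Initial component count: 1
Remove (3,5): not a bridge. Count unchanged: 1.
  After removal, components: {0,1,2,3,4,5}
New component count: 1

Answer: 1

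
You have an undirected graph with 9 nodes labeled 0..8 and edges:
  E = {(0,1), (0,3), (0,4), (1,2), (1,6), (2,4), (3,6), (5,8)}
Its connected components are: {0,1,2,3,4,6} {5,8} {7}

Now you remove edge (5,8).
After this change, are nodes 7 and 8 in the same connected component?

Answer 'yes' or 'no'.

Initial components: {0,1,2,3,4,6} {5,8} {7}
Removing edge (5,8): it was a bridge — component count 3 -> 4.
New components: {0,1,2,3,4,6} {5} {7} {8}
Are 7 and 8 in the same component? no

Answer: no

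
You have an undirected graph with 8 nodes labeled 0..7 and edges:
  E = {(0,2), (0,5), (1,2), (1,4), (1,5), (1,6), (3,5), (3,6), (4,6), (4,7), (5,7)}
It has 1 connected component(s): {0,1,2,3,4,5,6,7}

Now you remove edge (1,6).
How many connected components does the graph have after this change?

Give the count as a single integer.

Answer: 1

Derivation:
Initial component count: 1
Remove (1,6): not a bridge. Count unchanged: 1.
  After removal, components: {0,1,2,3,4,5,6,7}
New component count: 1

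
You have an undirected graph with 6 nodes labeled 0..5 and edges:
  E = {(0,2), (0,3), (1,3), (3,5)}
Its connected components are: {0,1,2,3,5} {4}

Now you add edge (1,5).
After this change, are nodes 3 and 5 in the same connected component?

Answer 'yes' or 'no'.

Initial components: {0,1,2,3,5} {4}
Adding edge (1,5): both already in same component {0,1,2,3,5}. No change.
New components: {0,1,2,3,5} {4}
Are 3 and 5 in the same component? yes

Answer: yes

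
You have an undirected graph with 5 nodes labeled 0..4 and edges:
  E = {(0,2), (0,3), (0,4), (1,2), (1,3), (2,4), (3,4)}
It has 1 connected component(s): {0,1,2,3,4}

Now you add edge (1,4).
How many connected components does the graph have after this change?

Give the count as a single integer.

Answer: 1

Derivation:
Initial component count: 1
Add (1,4): endpoints already in same component. Count unchanged: 1.
New component count: 1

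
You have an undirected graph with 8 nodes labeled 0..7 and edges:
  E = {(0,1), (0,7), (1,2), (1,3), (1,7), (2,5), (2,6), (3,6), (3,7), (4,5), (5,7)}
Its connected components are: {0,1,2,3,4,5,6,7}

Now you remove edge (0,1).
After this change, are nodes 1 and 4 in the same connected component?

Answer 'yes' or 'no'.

Initial components: {0,1,2,3,4,5,6,7}
Removing edge (0,1): not a bridge — component count unchanged at 1.
New components: {0,1,2,3,4,5,6,7}
Are 1 and 4 in the same component? yes

Answer: yes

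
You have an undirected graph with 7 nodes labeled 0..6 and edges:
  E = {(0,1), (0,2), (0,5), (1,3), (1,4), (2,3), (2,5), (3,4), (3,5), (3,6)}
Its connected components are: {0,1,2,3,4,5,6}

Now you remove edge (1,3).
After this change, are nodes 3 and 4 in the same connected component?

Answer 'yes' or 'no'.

Initial components: {0,1,2,3,4,5,6}
Removing edge (1,3): not a bridge — component count unchanged at 1.
New components: {0,1,2,3,4,5,6}
Are 3 and 4 in the same component? yes

Answer: yes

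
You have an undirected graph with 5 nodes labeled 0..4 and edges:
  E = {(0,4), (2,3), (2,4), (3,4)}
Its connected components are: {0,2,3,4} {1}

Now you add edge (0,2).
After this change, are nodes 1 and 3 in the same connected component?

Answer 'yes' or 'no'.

Initial components: {0,2,3,4} {1}
Adding edge (0,2): both already in same component {0,2,3,4}. No change.
New components: {0,2,3,4} {1}
Are 1 and 3 in the same component? no

Answer: no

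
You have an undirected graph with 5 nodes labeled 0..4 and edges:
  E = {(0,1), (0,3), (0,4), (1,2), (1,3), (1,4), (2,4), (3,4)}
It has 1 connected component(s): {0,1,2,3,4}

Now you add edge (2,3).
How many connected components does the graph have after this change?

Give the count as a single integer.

Answer: 1

Derivation:
Initial component count: 1
Add (2,3): endpoints already in same component. Count unchanged: 1.
New component count: 1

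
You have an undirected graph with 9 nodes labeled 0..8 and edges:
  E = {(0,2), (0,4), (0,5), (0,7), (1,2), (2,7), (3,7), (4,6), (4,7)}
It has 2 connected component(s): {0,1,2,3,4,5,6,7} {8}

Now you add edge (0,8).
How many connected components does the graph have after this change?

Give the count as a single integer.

Answer: 1

Derivation:
Initial component count: 2
Add (0,8): merges two components. Count decreases: 2 -> 1.
New component count: 1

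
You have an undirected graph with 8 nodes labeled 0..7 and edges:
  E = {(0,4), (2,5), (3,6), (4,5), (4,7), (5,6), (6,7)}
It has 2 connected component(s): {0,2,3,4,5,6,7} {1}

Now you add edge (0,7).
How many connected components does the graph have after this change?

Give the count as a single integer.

Answer: 2

Derivation:
Initial component count: 2
Add (0,7): endpoints already in same component. Count unchanged: 2.
New component count: 2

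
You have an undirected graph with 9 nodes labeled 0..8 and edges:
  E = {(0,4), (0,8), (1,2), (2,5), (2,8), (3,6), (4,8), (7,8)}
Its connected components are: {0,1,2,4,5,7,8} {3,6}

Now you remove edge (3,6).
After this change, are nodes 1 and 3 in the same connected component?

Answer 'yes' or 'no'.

Answer: no

Derivation:
Initial components: {0,1,2,4,5,7,8} {3,6}
Removing edge (3,6): it was a bridge — component count 2 -> 3.
New components: {0,1,2,4,5,7,8} {3} {6}
Are 1 and 3 in the same component? no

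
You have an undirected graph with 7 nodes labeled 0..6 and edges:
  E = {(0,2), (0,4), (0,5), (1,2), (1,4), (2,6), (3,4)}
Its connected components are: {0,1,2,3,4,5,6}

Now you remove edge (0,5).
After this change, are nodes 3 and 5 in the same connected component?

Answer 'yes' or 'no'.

Initial components: {0,1,2,3,4,5,6}
Removing edge (0,5): it was a bridge — component count 1 -> 2.
New components: {0,1,2,3,4,6} {5}
Are 3 and 5 in the same component? no

Answer: no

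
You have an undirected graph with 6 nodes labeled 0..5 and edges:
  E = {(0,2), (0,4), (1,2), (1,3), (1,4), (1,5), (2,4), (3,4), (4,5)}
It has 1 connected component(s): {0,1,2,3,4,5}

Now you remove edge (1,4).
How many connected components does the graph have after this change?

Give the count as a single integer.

Answer: 1

Derivation:
Initial component count: 1
Remove (1,4): not a bridge. Count unchanged: 1.
  After removal, components: {0,1,2,3,4,5}
New component count: 1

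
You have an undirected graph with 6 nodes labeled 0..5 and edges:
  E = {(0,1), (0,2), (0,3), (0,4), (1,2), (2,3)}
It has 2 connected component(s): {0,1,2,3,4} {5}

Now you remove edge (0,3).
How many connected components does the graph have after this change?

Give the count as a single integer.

Initial component count: 2
Remove (0,3): not a bridge. Count unchanged: 2.
  After removal, components: {0,1,2,3,4} {5}
New component count: 2

Answer: 2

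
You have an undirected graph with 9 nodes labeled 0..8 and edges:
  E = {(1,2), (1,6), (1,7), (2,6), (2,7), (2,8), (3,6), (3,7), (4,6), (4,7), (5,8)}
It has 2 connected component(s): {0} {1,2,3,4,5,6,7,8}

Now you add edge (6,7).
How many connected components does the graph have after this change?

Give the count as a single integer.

Initial component count: 2
Add (6,7): endpoints already in same component. Count unchanged: 2.
New component count: 2

Answer: 2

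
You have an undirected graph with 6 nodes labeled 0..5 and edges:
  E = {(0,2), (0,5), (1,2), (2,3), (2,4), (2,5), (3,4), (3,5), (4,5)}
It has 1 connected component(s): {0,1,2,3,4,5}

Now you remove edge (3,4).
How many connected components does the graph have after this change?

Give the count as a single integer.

Initial component count: 1
Remove (3,4): not a bridge. Count unchanged: 1.
  After removal, components: {0,1,2,3,4,5}
New component count: 1

Answer: 1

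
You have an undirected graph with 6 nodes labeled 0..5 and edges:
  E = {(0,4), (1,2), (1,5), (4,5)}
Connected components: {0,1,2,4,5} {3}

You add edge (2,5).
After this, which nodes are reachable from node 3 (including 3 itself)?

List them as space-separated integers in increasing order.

Answer: 3

Derivation:
Before: nodes reachable from 3: {3}
Adding (2,5): both endpoints already in same component. Reachability from 3 unchanged.
After: nodes reachable from 3: {3}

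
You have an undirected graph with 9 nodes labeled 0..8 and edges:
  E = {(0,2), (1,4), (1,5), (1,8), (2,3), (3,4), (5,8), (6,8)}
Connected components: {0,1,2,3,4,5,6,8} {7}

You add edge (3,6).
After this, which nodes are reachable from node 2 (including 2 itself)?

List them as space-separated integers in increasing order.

Answer: 0 1 2 3 4 5 6 8

Derivation:
Before: nodes reachable from 2: {0,1,2,3,4,5,6,8}
Adding (3,6): both endpoints already in same component. Reachability from 2 unchanged.
After: nodes reachable from 2: {0,1,2,3,4,5,6,8}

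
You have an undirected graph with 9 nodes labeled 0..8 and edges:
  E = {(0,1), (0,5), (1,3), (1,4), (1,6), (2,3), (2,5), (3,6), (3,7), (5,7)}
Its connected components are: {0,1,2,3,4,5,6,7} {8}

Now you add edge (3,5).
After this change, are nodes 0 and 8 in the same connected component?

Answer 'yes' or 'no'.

Answer: no

Derivation:
Initial components: {0,1,2,3,4,5,6,7} {8}
Adding edge (3,5): both already in same component {0,1,2,3,4,5,6,7}. No change.
New components: {0,1,2,3,4,5,6,7} {8}
Are 0 and 8 in the same component? no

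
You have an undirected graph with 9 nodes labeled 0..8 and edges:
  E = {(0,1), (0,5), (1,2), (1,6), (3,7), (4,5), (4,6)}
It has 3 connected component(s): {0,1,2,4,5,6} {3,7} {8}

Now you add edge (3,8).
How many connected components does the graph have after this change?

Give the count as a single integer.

Initial component count: 3
Add (3,8): merges two components. Count decreases: 3 -> 2.
New component count: 2

Answer: 2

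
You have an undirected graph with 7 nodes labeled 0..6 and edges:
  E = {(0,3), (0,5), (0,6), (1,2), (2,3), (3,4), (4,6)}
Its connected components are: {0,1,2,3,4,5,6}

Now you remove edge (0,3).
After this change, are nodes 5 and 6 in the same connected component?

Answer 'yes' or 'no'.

Initial components: {0,1,2,3,4,5,6}
Removing edge (0,3): not a bridge — component count unchanged at 1.
New components: {0,1,2,3,4,5,6}
Are 5 and 6 in the same component? yes

Answer: yes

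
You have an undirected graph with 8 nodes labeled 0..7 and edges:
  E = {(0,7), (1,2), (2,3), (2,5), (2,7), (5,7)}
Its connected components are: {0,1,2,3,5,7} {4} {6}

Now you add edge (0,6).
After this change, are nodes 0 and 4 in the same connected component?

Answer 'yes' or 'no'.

Initial components: {0,1,2,3,5,7} {4} {6}
Adding edge (0,6): merges {0,1,2,3,5,7} and {6}.
New components: {0,1,2,3,5,6,7} {4}
Are 0 and 4 in the same component? no

Answer: no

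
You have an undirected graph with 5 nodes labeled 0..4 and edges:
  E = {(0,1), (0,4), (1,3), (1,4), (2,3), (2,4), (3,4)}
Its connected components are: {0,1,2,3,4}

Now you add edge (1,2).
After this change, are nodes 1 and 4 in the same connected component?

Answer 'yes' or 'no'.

Answer: yes

Derivation:
Initial components: {0,1,2,3,4}
Adding edge (1,2): both already in same component {0,1,2,3,4}. No change.
New components: {0,1,2,3,4}
Are 1 and 4 in the same component? yes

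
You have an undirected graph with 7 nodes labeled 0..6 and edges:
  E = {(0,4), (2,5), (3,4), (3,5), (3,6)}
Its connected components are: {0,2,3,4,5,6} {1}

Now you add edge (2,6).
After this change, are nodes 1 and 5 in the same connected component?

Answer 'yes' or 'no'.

Initial components: {0,2,3,4,5,6} {1}
Adding edge (2,6): both already in same component {0,2,3,4,5,6}. No change.
New components: {0,2,3,4,5,6} {1}
Are 1 and 5 in the same component? no

Answer: no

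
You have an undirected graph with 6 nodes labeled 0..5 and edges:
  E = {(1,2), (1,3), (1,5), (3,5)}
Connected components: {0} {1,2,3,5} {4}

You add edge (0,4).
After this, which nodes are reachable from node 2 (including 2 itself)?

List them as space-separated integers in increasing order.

Answer: 1 2 3 5

Derivation:
Before: nodes reachable from 2: {1,2,3,5}
Adding (0,4): merges two components, but neither contains 2. Reachability from 2 unchanged.
After: nodes reachable from 2: {1,2,3,5}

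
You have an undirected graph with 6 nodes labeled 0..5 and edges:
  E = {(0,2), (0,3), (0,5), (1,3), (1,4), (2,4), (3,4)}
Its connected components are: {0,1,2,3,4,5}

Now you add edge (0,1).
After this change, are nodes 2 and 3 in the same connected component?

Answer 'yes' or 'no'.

Answer: yes

Derivation:
Initial components: {0,1,2,3,4,5}
Adding edge (0,1): both already in same component {0,1,2,3,4,5}. No change.
New components: {0,1,2,3,4,5}
Are 2 and 3 in the same component? yes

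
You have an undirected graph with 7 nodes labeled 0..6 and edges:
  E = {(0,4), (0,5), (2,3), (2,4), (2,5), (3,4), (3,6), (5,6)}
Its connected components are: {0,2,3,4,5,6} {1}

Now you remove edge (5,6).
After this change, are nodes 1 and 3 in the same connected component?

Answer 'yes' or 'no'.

Answer: no

Derivation:
Initial components: {0,2,3,4,5,6} {1}
Removing edge (5,6): not a bridge — component count unchanged at 2.
New components: {0,2,3,4,5,6} {1}
Are 1 and 3 in the same component? no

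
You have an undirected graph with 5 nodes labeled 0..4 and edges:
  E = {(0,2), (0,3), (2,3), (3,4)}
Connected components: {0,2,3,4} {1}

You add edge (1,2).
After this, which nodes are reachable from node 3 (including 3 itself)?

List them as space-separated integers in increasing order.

Before: nodes reachable from 3: {0,2,3,4}
Adding (1,2): merges 3's component with another. Reachability grows.
After: nodes reachable from 3: {0,1,2,3,4}

Answer: 0 1 2 3 4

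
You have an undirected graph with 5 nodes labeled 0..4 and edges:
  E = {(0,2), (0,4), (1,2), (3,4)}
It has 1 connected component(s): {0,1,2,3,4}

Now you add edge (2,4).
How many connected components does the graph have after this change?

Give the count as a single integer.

Initial component count: 1
Add (2,4): endpoints already in same component. Count unchanged: 1.
New component count: 1

Answer: 1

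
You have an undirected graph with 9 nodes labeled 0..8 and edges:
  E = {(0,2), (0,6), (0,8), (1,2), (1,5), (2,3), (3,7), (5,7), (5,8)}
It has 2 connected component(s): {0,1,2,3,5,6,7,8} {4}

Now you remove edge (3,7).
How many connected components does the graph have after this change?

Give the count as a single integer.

Answer: 2

Derivation:
Initial component count: 2
Remove (3,7): not a bridge. Count unchanged: 2.
  After removal, components: {0,1,2,3,5,6,7,8} {4}
New component count: 2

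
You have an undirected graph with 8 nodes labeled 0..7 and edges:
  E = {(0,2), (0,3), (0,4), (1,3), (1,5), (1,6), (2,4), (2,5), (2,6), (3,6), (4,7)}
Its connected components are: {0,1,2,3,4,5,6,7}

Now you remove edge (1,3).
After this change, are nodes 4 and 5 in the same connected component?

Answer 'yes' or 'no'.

Initial components: {0,1,2,3,4,5,6,7}
Removing edge (1,3): not a bridge — component count unchanged at 1.
New components: {0,1,2,3,4,5,6,7}
Are 4 and 5 in the same component? yes

Answer: yes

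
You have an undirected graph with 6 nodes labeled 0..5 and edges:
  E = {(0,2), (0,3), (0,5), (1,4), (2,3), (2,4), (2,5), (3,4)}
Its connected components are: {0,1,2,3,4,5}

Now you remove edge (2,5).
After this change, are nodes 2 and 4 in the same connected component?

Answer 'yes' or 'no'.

Answer: yes

Derivation:
Initial components: {0,1,2,3,4,5}
Removing edge (2,5): not a bridge — component count unchanged at 1.
New components: {0,1,2,3,4,5}
Are 2 and 4 in the same component? yes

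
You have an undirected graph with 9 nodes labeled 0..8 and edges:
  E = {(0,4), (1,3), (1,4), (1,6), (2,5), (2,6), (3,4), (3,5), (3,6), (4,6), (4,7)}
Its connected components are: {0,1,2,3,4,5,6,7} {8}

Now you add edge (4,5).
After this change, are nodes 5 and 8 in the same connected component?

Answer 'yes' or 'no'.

Answer: no

Derivation:
Initial components: {0,1,2,3,4,5,6,7} {8}
Adding edge (4,5): both already in same component {0,1,2,3,4,5,6,7}. No change.
New components: {0,1,2,3,4,5,6,7} {8}
Are 5 and 8 in the same component? no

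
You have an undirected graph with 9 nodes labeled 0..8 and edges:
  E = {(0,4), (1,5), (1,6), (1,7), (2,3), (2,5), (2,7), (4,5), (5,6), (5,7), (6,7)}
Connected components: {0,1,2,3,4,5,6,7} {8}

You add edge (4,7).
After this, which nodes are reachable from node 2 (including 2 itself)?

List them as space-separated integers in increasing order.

Before: nodes reachable from 2: {0,1,2,3,4,5,6,7}
Adding (4,7): both endpoints already in same component. Reachability from 2 unchanged.
After: nodes reachable from 2: {0,1,2,3,4,5,6,7}

Answer: 0 1 2 3 4 5 6 7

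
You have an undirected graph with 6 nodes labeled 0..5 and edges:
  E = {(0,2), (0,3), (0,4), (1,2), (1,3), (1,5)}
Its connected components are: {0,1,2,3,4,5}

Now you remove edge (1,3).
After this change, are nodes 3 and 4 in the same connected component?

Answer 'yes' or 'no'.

Answer: yes

Derivation:
Initial components: {0,1,2,3,4,5}
Removing edge (1,3): not a bridge — component count unchanged at 1.
New components: {0,1,2,3,4,5}
Are 3 and 4 in the same component? yes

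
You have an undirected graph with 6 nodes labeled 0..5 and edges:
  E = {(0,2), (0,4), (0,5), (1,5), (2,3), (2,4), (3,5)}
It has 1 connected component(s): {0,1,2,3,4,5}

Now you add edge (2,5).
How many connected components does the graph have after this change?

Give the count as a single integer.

Initial component count: 1
Add (2,5): endpoints already in same component. Count unchanged: 1.
New component count: 1

Answer: 1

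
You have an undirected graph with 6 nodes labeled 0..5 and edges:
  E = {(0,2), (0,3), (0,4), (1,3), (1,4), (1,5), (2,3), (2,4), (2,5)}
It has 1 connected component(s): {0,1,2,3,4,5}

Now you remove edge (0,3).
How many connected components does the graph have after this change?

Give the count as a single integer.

Answer: 1

Derivation:
Initial component count: 1
Remove (0,3): not a bridge. Count unchanged: 1.
  After removal, components: {0,1,2,3,4,5}
New component count: 1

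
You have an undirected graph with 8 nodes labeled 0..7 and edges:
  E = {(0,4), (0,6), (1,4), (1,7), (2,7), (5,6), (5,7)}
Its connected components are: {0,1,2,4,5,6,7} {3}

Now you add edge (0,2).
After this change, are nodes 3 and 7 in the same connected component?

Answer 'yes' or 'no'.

Initial components: {0,1,2,4,5,6,7} {3}
Adding edge (0,2): both already in same component {0,1,2,4,5,6,7}. No change.
New components: {0,1,2,4,5,6,7} {3}
Are 3 and 7 in the same component? no

Answer: no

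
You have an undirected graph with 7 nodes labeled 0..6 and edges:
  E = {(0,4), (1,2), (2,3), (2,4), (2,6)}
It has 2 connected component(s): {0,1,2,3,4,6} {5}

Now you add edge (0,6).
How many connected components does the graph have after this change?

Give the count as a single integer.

Initial component count: 2
Add (0,6): endpoints already in same component. Count unchanged: 2.
New component count: 2

Answer: 2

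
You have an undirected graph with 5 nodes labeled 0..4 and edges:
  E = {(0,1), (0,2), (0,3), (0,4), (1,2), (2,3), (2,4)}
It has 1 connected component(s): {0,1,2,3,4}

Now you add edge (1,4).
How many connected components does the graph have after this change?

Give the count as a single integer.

Answer: 1

Derivation:
Initial component count: 1
Add (1,4): endpoints already in same component. Count unchanged: 1.
New component count: 1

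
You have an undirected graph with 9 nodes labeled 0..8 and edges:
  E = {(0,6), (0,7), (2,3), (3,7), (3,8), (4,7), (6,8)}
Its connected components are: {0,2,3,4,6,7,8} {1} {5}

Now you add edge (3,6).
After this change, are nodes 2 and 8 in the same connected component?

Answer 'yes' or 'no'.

Initial components: {0,2,3,4,6,7,8} {1} {5}
Adding edge (3,6): both already in same component {0,2,3,4,6,7,8}. No change.
New components: {0,2,3,4,6,7,8} {1} {5}
Are 2 and 8 in the same component? yes

Answer: yes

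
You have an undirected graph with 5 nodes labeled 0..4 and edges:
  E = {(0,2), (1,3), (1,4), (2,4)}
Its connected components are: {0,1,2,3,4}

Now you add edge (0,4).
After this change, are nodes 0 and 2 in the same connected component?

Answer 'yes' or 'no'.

Answer: yes

Derivation:
Initial components: {0,1,2,3,4}
Adding edge (0,4): both already in same component {0,1,2,3,4}. No change.
New components: {0,1,2,3,4}
Are 0 and 2 in the same component? yes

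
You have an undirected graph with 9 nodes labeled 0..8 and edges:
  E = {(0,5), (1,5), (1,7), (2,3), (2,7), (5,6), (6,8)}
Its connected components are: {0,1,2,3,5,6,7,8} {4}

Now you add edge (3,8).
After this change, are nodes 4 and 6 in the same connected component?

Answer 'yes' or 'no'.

Initial components: {0,1,2,3,5,6,7,8} {4}
Adding edge (3,8): both already in same component {0,1,2,3,5,6,7,8}. No change.
New components: {0,1,2,3,5,6,7,8} {4}
Are 4 and 6 in the same component? no

Answer: no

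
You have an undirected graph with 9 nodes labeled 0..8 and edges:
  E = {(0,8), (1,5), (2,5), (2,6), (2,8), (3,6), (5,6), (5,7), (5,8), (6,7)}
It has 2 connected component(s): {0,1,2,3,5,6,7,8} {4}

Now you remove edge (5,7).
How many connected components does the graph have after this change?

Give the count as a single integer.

Initial component count: 2
Remove (5,7): not a bridge. Count unchanged: 2.
  After removal, components: {0,1,2,3,5,6,7,8} {4}
New component count: 2

Answer: 2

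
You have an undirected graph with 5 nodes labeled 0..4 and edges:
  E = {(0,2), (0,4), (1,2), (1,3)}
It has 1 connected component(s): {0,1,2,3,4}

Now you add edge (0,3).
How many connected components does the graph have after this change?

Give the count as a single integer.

Answer: 1

Derivation:
Initial component count: 1
Add (0,3): endpoints already in same component. Count unchanged: 1.
New component count: 1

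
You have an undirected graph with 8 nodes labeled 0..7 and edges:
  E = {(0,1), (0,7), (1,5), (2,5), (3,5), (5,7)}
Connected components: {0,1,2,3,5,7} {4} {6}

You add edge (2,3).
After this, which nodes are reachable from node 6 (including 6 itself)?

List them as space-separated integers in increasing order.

Before: nodes reachable from 6: {6}
Adding (2,3): both endpoints already in same component. Reachability from 6 unchanged.
After: nodes reachable from 6: {6}

Answer: 6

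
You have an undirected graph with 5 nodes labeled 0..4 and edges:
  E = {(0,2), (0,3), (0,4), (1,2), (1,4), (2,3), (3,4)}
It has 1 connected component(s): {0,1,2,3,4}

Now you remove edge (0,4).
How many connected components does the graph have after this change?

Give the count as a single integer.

Initial component count: 1
Remove (0,4): not a bridge. Count unchanged: 1.
  After removal, components: {0,1,2,3,4}
New component count: 1

Answer: 1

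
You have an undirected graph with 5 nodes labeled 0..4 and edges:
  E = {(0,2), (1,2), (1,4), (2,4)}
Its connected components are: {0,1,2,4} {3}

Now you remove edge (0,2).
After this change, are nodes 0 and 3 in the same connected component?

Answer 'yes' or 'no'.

Answer: no

Derivation:
Initial components: {0,1,2,4} {3}
Removing edge (0,2): it was a bridge — component count 2 -> 3.
New components: {0} {1,2,4} {3}
Are 0 and 3 in the same component? no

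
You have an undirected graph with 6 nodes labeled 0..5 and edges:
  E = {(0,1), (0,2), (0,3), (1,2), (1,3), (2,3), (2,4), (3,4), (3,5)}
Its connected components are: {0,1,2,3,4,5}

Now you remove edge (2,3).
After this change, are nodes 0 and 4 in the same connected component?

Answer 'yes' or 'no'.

Initial components: {0,1,2,3,4,5}
Removing edge (2,3): not a bridge — component count unchanged at 1.
New components: {0,1,2,3,4,5}
Are 0 and 4 in the same component? yes

Answer: yes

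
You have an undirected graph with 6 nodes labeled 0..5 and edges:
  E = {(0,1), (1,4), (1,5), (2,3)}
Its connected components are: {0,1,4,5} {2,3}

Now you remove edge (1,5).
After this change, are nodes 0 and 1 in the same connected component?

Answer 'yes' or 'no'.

Answer: yes

Derivation:
Initial components: {0,1,4,5} {2,3}
Removing edge (1,5): it was a bridge — component count 2 -> 3.
New components: {0,1,4} {2,3} {5}
Are 0 and 1 in the same component? yes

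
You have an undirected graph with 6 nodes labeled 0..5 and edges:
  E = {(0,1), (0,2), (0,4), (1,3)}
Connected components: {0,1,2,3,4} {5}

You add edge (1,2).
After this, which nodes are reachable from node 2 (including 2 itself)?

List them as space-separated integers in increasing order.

Answer: 0 1 2 3 4

Derivation:
Before: nodes reachable from 2: {0,1,2,3,4}
Adding (1,2): both endpoints already in same component. Reachability from 2 unchanged.
After: nodes reachable from 2: {0,1,2,3,4}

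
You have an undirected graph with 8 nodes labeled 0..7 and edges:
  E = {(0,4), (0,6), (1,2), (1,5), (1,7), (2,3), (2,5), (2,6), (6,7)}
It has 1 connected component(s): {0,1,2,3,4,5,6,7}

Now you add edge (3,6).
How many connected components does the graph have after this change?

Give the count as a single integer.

Initial component count: 1
Add (3,6): endpoints already in same component. Count unchanged: 1.
New component count: 1

Answer: 1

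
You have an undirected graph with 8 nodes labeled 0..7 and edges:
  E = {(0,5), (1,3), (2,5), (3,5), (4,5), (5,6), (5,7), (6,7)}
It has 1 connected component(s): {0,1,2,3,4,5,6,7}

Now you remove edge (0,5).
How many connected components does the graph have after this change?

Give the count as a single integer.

Initial component count: 1
Remove (0,5): it was a bridge. Count increases: 1 -> 2.
  After removal, components: {0} {1,2,3,4,5,6,7}
New component count: 2

Answer: 2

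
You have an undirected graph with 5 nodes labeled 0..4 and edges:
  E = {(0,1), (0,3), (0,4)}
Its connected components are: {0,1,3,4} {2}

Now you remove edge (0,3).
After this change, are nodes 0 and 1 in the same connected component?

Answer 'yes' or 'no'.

Answer: yes

Derivation:
Initial components: {0,1,3,4} {2}
Removing edge (0,3): it was a bridge — component count 2 -> 3.
New components: {0,1,4} {2} {3}
Are 0 and 1 in the same component? yes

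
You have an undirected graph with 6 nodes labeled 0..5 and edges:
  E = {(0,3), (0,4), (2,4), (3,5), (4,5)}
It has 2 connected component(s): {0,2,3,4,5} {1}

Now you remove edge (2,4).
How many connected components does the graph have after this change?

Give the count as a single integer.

Initial component count: 2
Remove (2,4): it was a bridge. Count increases: 2 -> 3.
  After removal, components: {0,3,4,5} {1} {2}
New component count: 3

Answer: 3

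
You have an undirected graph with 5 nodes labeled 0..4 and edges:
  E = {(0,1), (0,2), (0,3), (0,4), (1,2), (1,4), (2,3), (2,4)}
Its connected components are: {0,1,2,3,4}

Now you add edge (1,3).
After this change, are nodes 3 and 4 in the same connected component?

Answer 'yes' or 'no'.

Answer: yes

Derivation:
Initial components: {0,1,2,3,4}
Adding edge (1,3): both already in same component {0,1,2,3,4}. No change.
New components: {0,1,2,3,4}
Are 3 and 4 in the same component? yes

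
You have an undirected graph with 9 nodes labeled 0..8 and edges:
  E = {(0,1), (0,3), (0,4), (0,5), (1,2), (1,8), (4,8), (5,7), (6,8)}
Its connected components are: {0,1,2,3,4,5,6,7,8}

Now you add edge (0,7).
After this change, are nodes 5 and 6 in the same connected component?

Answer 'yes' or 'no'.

Answer: yes

Derivation:
Initial components: {0,1,2,3,4,5,6,7,8}
Adding edge (0,7): both already in same component {0,1,2,3,4,5,6,7,8}. No change.
New components: {0,1,2,3,4,5,6,7,8}
Are 5 and 6 in the same component? yes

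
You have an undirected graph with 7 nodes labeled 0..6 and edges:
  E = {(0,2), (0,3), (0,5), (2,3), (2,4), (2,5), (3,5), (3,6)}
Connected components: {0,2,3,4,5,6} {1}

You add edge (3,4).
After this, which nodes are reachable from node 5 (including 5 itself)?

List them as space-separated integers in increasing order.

Answer: 0 2 3 4 5 6

Derivation:
Before: nodes reachable from 5: {0,2,3,4,5,6}
Adding (3,4): both endpoints already in same component. Reachability from 5 unchanged.
After: nodes reachable from 5: {0,2,3,4,5,6}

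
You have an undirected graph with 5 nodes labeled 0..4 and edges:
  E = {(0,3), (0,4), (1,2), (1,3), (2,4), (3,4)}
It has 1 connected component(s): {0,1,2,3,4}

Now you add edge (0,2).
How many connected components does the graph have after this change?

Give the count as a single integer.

Initial component count: 1
Add (0,2): endpoints already in same component. Count unchanged: 1.
New component count: 1

Answer: 1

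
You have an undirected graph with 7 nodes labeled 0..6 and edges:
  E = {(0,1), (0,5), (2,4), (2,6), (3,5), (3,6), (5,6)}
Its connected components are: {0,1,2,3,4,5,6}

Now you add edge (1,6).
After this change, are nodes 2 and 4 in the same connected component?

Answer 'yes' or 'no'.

Answer: yes

Derivation:
Initial components: {0,1,2,3,4,5,6}
Adding edge (1,6): both already in same component {0,1,2,3,4,5,6}. No change.
New components: {0,1,2,3,4,5,6}
Are 2 and 4 in the same component? yes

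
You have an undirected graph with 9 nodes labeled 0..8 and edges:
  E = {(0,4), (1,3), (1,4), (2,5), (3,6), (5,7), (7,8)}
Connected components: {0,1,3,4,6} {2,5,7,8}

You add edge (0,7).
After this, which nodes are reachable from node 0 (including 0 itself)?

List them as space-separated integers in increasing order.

Answer: 0 1 2 3 4 5 6 7 8

Derivation:
Before: nodes reachable from 0: {0,1,3,4,6}
Adding (0,7): merges 0's component with another. Reachability grows.
After: nodes reachable from 0: {0,1,2,3,4,5,6,7,8}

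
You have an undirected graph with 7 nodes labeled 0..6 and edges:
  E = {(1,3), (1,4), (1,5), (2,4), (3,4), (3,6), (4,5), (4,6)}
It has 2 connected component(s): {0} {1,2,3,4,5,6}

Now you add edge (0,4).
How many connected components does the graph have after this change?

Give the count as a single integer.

Initial component count: 2
Add (0,4): merges two components. Count decreases: 2 -> 1.
New component count: 1

Answer: 1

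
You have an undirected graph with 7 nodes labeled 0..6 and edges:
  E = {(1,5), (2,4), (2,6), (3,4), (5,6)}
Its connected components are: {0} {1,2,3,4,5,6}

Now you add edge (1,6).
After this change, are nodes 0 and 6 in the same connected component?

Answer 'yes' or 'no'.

Answer: no

Derivation:
Initial components: {0} {1,2,3,4,5,6}
Adding edge (1,6): both already in same component {1,2,3,4,5,6}. No change.
New components: {0} {1,2,3,4,5,6}
Are 0 and 6 in the same component? no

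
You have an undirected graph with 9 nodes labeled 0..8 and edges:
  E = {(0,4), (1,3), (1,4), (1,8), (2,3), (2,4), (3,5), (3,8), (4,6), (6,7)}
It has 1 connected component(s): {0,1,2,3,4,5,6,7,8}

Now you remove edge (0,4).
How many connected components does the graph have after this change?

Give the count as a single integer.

Initial component count: 1
Remove (0,4): it was a bridge. Count increases: 1 -> 2.
  After removal, components: {0} {1,2,3,4,5,6,7,8}
New component count: 2

Answer: 2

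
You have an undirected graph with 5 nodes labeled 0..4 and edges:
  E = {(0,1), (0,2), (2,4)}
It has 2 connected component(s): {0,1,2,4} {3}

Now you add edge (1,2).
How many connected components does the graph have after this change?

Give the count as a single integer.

Initial component count: 2
Add (1,2): endpoints already in same component. Count unchanged: 2.
New component count: 2

Answer: 2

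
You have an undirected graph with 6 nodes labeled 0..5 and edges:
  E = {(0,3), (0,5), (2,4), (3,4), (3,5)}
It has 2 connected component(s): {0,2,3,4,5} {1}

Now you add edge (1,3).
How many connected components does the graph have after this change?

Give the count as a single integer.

Answer: 1

Derivation:
Initial component count: 2
Add (1,3): merges two components. Count decreases: 2 -> 1.
New component count: 1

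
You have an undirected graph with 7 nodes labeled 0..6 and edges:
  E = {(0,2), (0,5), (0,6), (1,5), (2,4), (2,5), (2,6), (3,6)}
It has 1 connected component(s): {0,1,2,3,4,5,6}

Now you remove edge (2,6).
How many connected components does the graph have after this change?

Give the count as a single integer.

Initial component count: 1
Remove (2,6): not a bridge. Count unchanged: 1.
  After removal, components: {0,1,2,3,4,5,6}
New component count: 1

Answer: 1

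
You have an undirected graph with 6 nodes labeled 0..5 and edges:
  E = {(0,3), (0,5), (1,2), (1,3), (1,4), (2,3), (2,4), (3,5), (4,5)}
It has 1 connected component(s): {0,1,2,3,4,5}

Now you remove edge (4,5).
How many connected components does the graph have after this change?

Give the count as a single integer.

Answer: 1

Derivation:
Initial component count: 1
Remove (4,5): not a bridge. Count unchanged: 1.
  After removal, components: {0,1,2,3,4,5}
New component count: 1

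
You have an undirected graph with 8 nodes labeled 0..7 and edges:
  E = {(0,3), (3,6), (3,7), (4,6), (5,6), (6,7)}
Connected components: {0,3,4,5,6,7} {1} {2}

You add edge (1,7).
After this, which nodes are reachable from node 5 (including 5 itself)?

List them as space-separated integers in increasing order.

Answer: 0 1 3 4 5 6 7

Derivation:
Before: nodes reachable from 5: {0,3,4,5,6,7}
Adding (1,7): merges 5's component with another. Reachability grows.
After: nodes reachable from 5: {0,1,3,4,5,6,7}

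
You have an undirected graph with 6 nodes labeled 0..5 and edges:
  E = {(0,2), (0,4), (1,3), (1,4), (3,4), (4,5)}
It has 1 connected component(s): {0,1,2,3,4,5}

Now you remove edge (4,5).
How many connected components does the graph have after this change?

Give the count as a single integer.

Initial component count: 1
Remove (4,5): it was a bridge. Count increases: 1 -> 2.
  After removal, components: {0,1,2,3,4} {5}
New component count: 2

Answer: 2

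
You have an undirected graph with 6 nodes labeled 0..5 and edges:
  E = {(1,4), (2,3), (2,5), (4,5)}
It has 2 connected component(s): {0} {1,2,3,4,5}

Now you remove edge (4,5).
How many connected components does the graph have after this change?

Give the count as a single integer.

Initial component count: 2
Remove (4,5): it was a bridge. Count increases: 2 -> 3.
  After removal, components: {0} {1,4} {2,3,5}
New component count: 3

Answer: 3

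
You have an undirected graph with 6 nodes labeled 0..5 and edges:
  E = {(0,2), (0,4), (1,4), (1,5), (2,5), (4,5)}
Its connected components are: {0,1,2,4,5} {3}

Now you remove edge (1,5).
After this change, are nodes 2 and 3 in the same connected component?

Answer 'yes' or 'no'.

Answer: no

Derivation:
Initial components: {0,1,2,4,5} {3}
Removing edge (1,5): not a bridge — component count unchanged at 2.
New components: {0,1,2,4,5} {3}
Are 2 and 3 in the same component? no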